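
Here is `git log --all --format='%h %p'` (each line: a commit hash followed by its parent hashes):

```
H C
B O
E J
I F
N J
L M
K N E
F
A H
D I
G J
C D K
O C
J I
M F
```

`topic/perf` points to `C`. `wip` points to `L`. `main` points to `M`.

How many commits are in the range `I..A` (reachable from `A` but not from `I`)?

8

Reachable from A: {A, C, D, E, F, H, I, J, K, N}.
Reachable from I: {F, I}.
In A's history but not I's: {A, C, D, E, H, J, K, N} — 8 commits.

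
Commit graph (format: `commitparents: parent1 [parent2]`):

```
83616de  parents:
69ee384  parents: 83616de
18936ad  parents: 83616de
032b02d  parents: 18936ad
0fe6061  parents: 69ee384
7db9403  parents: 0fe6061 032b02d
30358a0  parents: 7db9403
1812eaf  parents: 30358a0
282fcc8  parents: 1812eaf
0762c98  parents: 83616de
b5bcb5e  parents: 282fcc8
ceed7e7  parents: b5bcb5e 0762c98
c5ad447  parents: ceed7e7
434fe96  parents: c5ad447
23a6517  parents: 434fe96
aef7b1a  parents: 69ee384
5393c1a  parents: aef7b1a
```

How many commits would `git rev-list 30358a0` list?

7

Walking parent pointers from 30358a0: reachable set = {032b02d, 0fe6061, 18936ad, 30358a0, 69ee384, 7db9403, 83616de}.
That is 7 commits.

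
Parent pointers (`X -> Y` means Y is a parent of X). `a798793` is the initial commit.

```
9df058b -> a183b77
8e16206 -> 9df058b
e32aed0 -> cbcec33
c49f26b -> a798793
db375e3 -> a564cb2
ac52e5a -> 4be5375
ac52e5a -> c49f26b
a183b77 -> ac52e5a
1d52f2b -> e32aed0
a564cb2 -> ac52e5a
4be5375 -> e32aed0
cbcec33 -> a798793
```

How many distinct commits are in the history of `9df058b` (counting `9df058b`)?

8

Walking parent pointers from 9df058b: reachable set = {4be5375, 9df058b, a183b77, a798793, ac52e5a, c49f26b, cbcec33, e32aed0}.
That is 8 commits.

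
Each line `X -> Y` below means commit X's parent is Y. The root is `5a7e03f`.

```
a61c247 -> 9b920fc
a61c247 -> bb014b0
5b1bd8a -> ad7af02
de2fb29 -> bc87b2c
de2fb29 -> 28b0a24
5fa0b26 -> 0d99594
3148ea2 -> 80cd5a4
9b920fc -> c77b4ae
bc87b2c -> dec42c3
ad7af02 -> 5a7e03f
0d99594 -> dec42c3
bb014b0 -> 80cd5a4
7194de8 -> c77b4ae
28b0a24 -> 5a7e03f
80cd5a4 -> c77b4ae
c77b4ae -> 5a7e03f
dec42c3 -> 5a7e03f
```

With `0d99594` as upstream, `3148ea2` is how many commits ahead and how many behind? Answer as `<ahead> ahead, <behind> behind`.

3 ahead, 2 behind

Reachable from 3148ea2: {3148ea2, 5a7e03f, 80cd5a4, c77b4ae}.
Reachable from 0d99594: {0d99594, 5a7e03f, dec42c3}.
Only in 3148ea2's history (ahead): {3148ea2, 80cd5a4, c77b4ae} — 3.
Only in 0d99594's history (behind): {0d99594, dec42c3} — 2.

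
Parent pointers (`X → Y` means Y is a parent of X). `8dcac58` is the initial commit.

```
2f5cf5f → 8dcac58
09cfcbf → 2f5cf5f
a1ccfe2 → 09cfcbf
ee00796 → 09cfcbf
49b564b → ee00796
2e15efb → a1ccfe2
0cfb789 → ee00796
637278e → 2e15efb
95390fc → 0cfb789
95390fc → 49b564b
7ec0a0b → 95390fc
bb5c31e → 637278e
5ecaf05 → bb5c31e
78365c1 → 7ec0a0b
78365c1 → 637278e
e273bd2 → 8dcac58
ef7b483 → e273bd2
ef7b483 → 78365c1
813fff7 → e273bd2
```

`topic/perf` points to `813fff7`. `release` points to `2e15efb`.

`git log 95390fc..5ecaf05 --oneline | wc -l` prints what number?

5

Reachable from 5ecaf05: {09cfcbf, 2e15efb, 2f5cf5f, 5ecaf05, 637278e, 8dcac58, a1ccfe2, bb5c31e}.
Reachable from 95390fc: {09cfcbf, 0cfb789, 2f5cf5f, 49b564b, 8dcac58, 95390fc, ee00796}.
In 5ecaf05's history but not 95390fc's: {2e15efb, 5ecaf05, 637278e, a1ccfe2, bb5c31e} — 5 commits.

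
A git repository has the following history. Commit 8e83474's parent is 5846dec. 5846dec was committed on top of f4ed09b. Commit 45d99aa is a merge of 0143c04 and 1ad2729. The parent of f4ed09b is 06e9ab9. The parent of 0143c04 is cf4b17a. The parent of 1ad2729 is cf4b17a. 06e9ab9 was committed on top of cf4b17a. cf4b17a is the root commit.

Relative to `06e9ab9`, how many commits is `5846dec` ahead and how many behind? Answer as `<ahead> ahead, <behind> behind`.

Reachable from 5846dec: {06e9ab9, 5846dec, cf4b17a, f4ed09b}.
Reachable from 06e9ab9: {06e9ab9, cf4b17a}.
Only in 5846dec's history (ahead): {5846dec, f4ed09b} — 2.
Only in 06e9ab9's history (behind): {} — 0.

2 ahead, 0 behind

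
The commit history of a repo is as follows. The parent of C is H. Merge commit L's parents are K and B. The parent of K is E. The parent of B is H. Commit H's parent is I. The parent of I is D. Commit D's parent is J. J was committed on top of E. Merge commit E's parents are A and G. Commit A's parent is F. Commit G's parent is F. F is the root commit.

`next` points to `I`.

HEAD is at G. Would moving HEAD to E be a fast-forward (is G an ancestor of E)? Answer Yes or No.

A fast-forward from G to E is possible iff G is an ancestor of E.
Ancestors of E: {A, E, F, G}.
G is among them, so fast-forward is possible.

Yes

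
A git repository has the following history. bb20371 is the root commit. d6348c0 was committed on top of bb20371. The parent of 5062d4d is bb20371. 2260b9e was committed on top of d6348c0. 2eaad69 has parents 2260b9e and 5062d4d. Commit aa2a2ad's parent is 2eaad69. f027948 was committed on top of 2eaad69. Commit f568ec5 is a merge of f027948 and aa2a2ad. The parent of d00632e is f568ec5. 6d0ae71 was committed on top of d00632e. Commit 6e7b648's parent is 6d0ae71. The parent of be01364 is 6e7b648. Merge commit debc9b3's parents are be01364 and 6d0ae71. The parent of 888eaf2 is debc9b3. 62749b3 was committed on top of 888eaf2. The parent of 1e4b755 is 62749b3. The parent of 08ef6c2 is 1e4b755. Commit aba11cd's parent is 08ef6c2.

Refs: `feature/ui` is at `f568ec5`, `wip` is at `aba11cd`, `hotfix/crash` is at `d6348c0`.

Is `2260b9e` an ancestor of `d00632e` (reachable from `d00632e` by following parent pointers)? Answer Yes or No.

Ancestors of d00632e (commits reachable by following parents): {2260b9e, 2eaad69, 5062d4d, aa2a2ad, bb20371, d00632e, d6348c0, f027948, f568ec5}.
2260b9e is in that set, so it is an ancestor of d00632e.

Yes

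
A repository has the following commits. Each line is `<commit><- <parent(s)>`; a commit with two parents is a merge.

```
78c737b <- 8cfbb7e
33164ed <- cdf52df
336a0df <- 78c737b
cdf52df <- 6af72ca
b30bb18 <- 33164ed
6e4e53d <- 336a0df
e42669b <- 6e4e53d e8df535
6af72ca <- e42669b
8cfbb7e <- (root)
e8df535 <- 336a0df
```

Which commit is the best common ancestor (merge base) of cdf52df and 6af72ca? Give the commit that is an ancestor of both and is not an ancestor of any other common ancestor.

Ancestors of cdf52df: {336a0df, 6af72ca, 6e4e53d, 78c737b, 8cfbb7e, cdf52df, e42669b, e8df535}.
Ancestors of 6af72ca: {336a0df, 6af72ca, 6e4e53d, 78c737b, 8cfbb7e, e42669b, e8df535}.
Common ancestors: {336a0df, 6af72ca, 6e4e53d, 78c737b, 8cfbb7e, e42669b, e8df535}.
Among these, 6af72ca is not an ancestor of any other common ancestor — it is the merge base.

6af72ca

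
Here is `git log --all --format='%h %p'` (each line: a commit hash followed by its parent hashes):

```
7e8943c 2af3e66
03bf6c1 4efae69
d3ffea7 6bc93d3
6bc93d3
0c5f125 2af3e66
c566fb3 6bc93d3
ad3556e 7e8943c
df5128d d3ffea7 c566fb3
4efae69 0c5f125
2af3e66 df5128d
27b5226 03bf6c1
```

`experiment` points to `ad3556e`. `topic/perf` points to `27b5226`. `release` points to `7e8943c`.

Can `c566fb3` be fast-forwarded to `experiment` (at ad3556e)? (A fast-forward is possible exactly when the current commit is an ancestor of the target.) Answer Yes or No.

Yes

A fast-forward from c566fb3 to ad3556e is possible iff c566fb3 is an ancestor of ad3556e.
Ancestors of ad3556e: {2af3e66, 6bc93d3, 7e8943c, ad3556e, c566fb3, d3ffea7, df5128d}.
c566fb3 is among them, so fast-forward is possible.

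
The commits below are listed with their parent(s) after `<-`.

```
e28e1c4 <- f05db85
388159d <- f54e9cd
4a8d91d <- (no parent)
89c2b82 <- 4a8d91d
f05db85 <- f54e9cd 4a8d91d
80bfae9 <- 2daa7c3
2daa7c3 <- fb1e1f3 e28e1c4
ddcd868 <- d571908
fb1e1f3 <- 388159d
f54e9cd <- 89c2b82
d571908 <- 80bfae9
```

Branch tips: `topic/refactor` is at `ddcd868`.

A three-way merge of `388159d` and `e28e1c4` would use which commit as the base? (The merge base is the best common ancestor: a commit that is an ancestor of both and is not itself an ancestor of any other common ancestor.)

Ancestors of 388159d: {388159d, 4a8d91d, 89c2b82, f54e9cd}.
Ancestors of e28e1c4: {4a8d91d, 89c2b82, e28e1c4, f05db85, f54e9cd}.
Common ancestors: {4a8d91d, 89c2b82, f54e9cd}.
Among these, f54e9cd is not an ancestor of any other common ancestor — it is the merge base.

f54e9cd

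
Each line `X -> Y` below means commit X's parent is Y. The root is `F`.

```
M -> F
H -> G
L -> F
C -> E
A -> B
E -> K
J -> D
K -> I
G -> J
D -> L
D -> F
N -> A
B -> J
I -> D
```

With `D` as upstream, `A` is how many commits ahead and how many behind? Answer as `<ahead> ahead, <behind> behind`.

3 ahead, 0 behind

Reachable from A: {A, B, D, F, J, L}.
Reachable from D: {D, F, L}.
Only in A's history (ahead): {A, B, J} — 3.
Only in D's history (behind): {} — 0.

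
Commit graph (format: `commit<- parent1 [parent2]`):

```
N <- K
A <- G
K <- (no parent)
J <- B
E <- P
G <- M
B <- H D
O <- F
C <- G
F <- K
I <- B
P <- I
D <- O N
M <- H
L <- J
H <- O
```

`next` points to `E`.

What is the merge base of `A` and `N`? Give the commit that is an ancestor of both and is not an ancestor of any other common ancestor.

Ancestors of A: {A, F, G, H, K, M, O}.
Ancestors of N: {K, N}.
Common ancestors: {K}.
The only common ancestor is K, so it is the merge base.

K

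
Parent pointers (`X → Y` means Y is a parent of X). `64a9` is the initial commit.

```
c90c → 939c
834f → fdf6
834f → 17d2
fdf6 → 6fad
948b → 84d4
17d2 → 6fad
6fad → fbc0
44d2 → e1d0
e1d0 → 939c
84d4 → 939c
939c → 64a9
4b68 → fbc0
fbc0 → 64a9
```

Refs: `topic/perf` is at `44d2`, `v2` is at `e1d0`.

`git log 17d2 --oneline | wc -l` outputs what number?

Walking parent pointers from 17d2: reachable set = {17d2, 64a9, 6fad, fbc0}.
That is 4 commits.

4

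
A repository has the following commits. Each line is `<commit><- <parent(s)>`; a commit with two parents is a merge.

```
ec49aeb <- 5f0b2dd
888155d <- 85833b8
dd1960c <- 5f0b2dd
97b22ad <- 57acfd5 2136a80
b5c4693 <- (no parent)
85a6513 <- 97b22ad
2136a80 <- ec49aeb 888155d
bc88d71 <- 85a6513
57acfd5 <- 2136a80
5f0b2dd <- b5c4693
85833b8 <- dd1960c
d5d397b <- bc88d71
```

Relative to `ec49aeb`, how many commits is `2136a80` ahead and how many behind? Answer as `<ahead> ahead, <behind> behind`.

4 ahead, 0 behind

Reachable from 2136a80: {2136a80, 5f0b2dd, 85833b8, 888155d, b5c4693, dd1960c, ec49aeb}.
Reachable from ec49aeb: {5f0b2dd, b5c4693, ec49aeb}.
Only in 2136a80's history (ahead): {2136a80, 85833b8, 888155d, dd1960c} — 4.
Only in ec49aeb's history (behind): {} — 0.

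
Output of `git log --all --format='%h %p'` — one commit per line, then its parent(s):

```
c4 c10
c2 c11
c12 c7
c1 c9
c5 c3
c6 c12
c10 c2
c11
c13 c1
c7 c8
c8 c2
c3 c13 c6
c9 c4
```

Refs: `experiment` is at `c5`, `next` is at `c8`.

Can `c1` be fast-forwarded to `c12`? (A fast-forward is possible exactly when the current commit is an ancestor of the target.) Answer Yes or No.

A fast-forward from c1 to c12 is possible iff c1 is an ancestor of c12.
Ancestors of c12: {c11, c12, c2, c7, c8}.
c1 is not among them, so fast-forward is not possible.

No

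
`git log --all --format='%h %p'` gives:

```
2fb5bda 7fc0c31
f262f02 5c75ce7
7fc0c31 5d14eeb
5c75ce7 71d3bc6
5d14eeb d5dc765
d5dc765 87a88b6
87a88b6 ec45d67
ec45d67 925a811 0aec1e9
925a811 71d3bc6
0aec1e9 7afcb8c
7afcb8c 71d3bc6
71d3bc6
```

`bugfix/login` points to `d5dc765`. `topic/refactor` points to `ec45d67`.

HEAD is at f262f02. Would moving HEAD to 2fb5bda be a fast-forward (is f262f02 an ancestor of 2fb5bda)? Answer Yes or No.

A fast-forward from f262f02 to 2fb5bda is possible iff f262f02 is an ancestor of 2fb5bda.
Ancestors of 2fb5bda: {0aec1e9, 2fb5bda, 5d14eeb, 71d3bc6, 7afcb8c, 7fc0c31, 87a88b6, 925a811, d5dc765, ec45d67}.
f262f02 is not among them, so fast-forward is not possible.

No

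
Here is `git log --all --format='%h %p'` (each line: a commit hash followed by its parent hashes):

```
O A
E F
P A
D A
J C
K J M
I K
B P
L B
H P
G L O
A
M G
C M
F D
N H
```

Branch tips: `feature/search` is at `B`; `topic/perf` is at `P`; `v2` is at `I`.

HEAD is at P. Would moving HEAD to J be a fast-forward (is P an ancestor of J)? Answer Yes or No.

A fast-forward from P to J is possible iff P is an ancestor of J.
Ancestors of J: {A, B, C, G, J, L, M, O, P}.
P is among them, so fast-forward is possible.

Yes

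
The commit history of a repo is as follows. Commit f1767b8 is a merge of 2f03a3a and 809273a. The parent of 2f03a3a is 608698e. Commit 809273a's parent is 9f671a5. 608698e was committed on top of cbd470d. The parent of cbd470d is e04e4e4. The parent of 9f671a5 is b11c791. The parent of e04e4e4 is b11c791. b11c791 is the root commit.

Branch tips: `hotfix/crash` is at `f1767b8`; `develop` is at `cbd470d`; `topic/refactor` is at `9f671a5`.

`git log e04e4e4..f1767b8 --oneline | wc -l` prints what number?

Reachable from f1767b8: {2f03a3a, 608698e, 809273a, 9f671a5, b11c791, cbd470d, e04e4e4, f1767b8}.
Reachable from e04e4e4: {b11c791, e04e4e4}.
In f1767b8's history but not e04e4e4's: {2f03a3a, 608698e, 809273a, 9f671a5, cbd470d, f1767b8} — 6 commits.

6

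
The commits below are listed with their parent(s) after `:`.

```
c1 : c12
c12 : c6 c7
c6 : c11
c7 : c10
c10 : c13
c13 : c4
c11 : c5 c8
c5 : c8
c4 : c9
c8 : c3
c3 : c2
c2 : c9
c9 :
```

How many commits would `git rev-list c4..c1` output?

Reachable from c1: {c1, c10, c11, c12, c13, c2, c3, c4, c5, c6, c7, c8, c9}.
Reachable from c4: {c4, c9}.
In c1's history but not c4's: {c1, c10, c11, c12, c13, c2, c3, c5, c6, c7, c8} — 11 commits.

11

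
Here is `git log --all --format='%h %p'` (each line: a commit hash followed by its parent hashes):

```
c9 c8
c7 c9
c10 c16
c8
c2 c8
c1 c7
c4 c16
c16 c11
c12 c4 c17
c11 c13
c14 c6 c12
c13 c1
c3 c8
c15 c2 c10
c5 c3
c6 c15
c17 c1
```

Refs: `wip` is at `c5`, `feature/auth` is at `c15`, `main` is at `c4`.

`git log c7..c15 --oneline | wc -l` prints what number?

Reachable from c15: {c1, c10, c11, c13, c15, c16, c2, c7, c8, c9}.
Reachable from c7: {c7, c8, c9}.
In c15's history but not c7's: {c1, c10, c11, c13, c15, c16, c2} — 7 commits.

7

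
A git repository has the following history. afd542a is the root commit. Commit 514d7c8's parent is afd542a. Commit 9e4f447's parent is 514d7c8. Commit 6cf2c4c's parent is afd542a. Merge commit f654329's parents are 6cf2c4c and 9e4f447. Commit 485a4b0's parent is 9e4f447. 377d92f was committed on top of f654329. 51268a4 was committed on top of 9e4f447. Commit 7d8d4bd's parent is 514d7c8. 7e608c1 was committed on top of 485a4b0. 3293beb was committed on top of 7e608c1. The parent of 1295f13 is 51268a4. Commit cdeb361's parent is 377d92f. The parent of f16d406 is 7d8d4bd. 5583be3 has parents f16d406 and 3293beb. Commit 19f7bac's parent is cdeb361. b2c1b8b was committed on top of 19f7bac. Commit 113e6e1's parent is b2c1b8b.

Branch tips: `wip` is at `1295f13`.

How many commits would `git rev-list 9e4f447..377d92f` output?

Reachable from 377d92f: {377d92f, 514d7c8, 6cf2c4c, 9e4f447, afd542a, f654329}.
Reachable from 9e4f447: {514d7c8, 9e4f447, afd542a}.
In 377d92f's history but not 9e4f447's: {377d92f, 6cf2c4c, f654329} — 3 commits.

3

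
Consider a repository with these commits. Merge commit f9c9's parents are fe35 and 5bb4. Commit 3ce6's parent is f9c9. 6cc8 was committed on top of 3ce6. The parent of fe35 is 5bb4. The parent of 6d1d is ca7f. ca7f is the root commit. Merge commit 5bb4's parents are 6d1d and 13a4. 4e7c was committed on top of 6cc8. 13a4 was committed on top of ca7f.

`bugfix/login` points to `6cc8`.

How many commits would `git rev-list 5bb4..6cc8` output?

Reachable from 6cc8: {13a4, 3ce6, 5bb4, 6cc8, 6d1d, ca7f, f9c9, fe35}.
Reachable from 5bb4: {13a4, 5bb4, 6d1d, ca7f}.
In 6cc8's history but not 5bb4's: {3ce6, 6cc8, f9c9, fe35} — 4 commits.

4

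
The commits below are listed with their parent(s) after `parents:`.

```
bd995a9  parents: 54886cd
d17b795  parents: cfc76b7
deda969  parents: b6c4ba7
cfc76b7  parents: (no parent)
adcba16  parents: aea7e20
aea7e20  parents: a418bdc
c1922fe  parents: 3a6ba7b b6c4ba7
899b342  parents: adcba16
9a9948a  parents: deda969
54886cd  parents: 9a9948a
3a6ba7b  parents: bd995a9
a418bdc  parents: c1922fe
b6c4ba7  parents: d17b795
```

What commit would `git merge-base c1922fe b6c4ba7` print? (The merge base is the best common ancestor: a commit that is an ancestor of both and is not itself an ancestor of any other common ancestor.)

Ancestors of c1922fe: {3a6ba7b, 54886cd, 9a9948a, b6c4ba7, bd995a9, c1922fe, cfc76b7, d17b795, deda969}.
Ancestors of b6c4ba7: {b6c4ba7, cfc76b7, d17b795}.
Common ancestors: {b6c4ba7, cfc76b7, d17b795}.
Among these, b6c4ba7 is not an ancestor of any other common ancestor — it is the merge base.

b6c4ba7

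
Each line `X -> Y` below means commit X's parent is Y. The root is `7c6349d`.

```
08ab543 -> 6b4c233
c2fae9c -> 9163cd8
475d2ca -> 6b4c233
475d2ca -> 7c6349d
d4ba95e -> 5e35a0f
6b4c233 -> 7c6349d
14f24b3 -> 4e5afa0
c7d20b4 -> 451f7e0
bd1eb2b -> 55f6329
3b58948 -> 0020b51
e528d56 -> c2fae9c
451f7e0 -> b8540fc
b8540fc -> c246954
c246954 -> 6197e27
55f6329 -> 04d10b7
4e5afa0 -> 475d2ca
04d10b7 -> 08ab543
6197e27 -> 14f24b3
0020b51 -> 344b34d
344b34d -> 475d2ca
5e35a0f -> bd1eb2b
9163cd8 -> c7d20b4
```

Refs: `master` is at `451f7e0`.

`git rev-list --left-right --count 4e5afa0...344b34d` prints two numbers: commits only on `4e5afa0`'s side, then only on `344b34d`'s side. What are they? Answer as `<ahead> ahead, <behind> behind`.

Reachable from 4e5afa0: {475d2ca, 4e5afa0, 6b4c233, 7c6349d}.
Reachable from 344b34d: {344b34d, 475d2ca, 6b4c233, 7c6349d}.
Only in 4e5afa0's history (ahead): {4e5afa0} — 1.
Only in 344b34d's history (behind): {344b34d} — 1.

1 ahead, 1 behind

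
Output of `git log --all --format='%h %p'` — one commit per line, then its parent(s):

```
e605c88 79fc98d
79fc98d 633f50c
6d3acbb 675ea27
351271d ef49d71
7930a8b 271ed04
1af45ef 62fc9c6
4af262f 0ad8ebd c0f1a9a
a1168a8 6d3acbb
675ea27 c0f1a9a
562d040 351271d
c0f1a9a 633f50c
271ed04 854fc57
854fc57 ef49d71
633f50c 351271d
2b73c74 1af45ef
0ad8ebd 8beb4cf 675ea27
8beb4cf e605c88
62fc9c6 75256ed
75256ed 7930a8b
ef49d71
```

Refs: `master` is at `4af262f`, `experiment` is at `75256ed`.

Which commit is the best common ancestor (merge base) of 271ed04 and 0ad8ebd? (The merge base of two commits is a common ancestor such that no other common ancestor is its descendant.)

Ancestors of 271ed04: {271ed04, 854fc57, ef49d71}.
Ancestors of 0ad8ebd: {0ad8ebd, 351271d, 633f50c, 675ea27, 79fc98d, 8beb4cf, c0f1a9a, e605c88, ef49d71}.
Common ancestors: {ef49d71}.
The only common ancestor is ef49d71, so it is the merge base.

ef49d71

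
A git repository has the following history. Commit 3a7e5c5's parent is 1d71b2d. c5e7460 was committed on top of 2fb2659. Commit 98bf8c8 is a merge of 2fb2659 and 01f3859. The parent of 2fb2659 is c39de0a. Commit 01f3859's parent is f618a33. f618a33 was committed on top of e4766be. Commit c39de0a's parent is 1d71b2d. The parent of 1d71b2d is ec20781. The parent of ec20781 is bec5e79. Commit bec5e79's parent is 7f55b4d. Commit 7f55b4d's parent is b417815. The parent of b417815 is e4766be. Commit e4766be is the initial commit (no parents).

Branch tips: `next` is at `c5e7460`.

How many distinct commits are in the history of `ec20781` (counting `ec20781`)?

5

Walking parent pointers from ec20781: reachable set = {7f55b4d, b417815, bec5e79, e4766be, ec20781}.
That is 5 commits.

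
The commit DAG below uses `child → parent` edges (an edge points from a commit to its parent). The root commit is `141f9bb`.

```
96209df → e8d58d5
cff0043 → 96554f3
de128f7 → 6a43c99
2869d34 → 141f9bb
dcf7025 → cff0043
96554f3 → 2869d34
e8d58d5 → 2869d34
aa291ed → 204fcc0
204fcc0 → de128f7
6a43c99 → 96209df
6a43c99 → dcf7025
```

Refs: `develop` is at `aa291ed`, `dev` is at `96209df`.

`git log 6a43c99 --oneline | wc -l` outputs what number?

Walking parent pointers from 6a43c99: reachable set = {141f9bb, 2869d34, 6a43c99, 96209df, 96554f3, cff0043, dcf7025, e8d58d5}.
That is 8 commits.

8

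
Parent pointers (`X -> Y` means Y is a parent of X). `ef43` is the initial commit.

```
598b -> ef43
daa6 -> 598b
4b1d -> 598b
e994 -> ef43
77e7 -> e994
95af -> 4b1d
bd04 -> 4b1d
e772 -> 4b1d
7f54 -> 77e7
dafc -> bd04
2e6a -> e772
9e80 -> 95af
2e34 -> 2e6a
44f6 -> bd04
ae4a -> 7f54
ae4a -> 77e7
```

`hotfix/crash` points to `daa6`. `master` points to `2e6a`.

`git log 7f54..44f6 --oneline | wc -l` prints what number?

Reachable from 44f6: {44f6, 4b1d, 598b, bd04, ef43}.
Reachable from 7f54: {77e7, 7f54, e994, ef43}.
In 44f6's history but not 7f54's: {44f6, 4b1d, 598b, bd04} — 4 commits.

4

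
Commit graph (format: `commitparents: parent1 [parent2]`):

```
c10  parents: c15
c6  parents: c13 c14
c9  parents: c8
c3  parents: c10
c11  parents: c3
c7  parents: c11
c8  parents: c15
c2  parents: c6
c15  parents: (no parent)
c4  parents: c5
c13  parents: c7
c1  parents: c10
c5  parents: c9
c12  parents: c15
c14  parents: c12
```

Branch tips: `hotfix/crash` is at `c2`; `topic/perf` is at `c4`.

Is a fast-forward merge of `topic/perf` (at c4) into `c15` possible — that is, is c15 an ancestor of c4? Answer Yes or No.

Yes

A fast-forward from c15 to c4 is possible iff c15 is an ancestor of c4.
Ancestors of c4: {c15, c4, c5, c8, c9}.
c15 is among them, so fast-forward is possible.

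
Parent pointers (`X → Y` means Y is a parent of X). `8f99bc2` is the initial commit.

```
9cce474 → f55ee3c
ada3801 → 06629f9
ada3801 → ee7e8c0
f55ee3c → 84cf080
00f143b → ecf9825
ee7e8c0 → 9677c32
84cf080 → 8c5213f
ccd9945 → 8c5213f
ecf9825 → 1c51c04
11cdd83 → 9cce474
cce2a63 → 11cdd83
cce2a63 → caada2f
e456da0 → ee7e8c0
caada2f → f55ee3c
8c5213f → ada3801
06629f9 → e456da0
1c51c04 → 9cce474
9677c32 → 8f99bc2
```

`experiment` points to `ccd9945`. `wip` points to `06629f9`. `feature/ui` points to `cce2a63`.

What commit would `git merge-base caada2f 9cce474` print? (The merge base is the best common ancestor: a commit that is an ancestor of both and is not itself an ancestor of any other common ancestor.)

Ancestors of caada2f: {06629f9, 84cf080, 8c5213f, 8f99bc2, 9677c32, ada3801, caada2f, e456da0, ee7e8c0, f55ee3c}.
Ancestors of 9cce474: {06629f9, 84cf080, 8c5213f, 8f99bc2, 9677c32, 9cce474, ada3801, e456da0, ee7e8c0, f55ee3c}.
Common ancestors: {06629f9, 84cf080, 8c5213f, 8f99bc2, 9677c32, ada3801, e456da0, ee7e8c0, f55ee3c}.
Among these, f55ee3c is not an ancestor of any other common ancestor — it is the merge base.

f55ee3c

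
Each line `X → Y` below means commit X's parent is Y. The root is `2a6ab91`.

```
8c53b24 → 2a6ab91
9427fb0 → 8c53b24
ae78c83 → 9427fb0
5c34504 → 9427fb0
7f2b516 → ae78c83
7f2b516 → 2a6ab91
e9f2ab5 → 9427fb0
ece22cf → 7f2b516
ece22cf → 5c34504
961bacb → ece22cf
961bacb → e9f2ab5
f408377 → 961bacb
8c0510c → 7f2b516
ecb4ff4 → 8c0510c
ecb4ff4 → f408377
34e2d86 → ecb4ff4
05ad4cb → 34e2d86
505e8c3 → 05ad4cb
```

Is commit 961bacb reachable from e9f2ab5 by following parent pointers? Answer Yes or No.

No

Ancestors of e9f2ab5: {2a6ab91, 8c53b24, 9427fb0, e9f2ab5}.
961bacb is not in that set, so it is not an ancestor of e9f2ab5.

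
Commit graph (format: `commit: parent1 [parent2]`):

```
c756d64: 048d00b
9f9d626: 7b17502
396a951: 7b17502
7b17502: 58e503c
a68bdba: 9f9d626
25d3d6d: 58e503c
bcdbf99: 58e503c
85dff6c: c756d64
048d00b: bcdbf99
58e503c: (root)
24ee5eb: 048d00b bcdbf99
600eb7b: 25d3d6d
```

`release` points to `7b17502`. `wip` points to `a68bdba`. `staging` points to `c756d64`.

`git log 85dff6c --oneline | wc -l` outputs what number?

5

Walking parent pointers from 85dff6c: reachable set = {048d00b, 58e503c, 85dff6c, bcdbf99, c756d64}.
That is 5 commits.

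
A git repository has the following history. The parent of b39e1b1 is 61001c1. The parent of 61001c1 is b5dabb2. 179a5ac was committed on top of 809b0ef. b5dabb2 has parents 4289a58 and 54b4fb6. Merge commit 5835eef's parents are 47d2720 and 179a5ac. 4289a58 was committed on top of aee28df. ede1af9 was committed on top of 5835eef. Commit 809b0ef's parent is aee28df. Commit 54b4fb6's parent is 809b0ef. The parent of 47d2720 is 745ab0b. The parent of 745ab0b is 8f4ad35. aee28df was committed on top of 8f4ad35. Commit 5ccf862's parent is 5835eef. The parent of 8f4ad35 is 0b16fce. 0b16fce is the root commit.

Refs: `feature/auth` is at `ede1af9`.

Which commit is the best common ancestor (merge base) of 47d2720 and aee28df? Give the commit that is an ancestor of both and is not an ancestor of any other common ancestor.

Ancestors of 47d2720: {0b16fce, 47d2720, 745ab0b, 8f4ad35}.
Ancestors of aee28df: {0b16fce, 8f4ad35, aee28df}.
Common ancestors: {0b16fce, 8f4ad35}.
Among these, 8f4ad35 is not an ancestor of any other common ancestor — it is the merge base.

8f4ad35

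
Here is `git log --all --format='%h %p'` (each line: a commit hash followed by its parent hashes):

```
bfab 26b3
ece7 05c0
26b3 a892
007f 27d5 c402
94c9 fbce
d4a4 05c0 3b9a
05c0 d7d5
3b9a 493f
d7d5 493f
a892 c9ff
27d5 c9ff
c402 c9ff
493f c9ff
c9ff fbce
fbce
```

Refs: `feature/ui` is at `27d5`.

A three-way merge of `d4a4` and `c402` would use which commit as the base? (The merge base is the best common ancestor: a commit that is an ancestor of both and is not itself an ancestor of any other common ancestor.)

Ancestors of d4a4: {05c0, 3b9a, 493f, c9ff, d4a4, d7d5, fbce}.
Ancestors of c402: {c402, c9ff, fbce}.
Common ancestors: {c9ff, fbce}.
Among these, c9ff is not an ancestor of any other common ancestor — it is the merge base.

c9ff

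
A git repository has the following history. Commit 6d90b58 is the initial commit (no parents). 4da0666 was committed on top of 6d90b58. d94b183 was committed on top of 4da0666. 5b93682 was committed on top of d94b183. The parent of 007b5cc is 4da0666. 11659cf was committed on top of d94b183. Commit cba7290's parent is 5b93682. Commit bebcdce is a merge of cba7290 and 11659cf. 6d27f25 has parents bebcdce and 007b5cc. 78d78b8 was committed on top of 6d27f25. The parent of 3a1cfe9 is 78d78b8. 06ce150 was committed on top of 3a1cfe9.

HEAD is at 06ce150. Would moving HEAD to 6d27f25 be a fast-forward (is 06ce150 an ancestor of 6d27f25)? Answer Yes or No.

No

A fast-forward from 06ce150 to 6d27f25 is possible iff 06ce150 is an ancestor of 6d27f25.
Ancestors of 6d27f25: {007b5cc, 11659cf, 4da0666, 5b93682, 6d27f25, 6d90b58, bebcdce, cba7290, d94b183}.
06ce150 is not among them, so fast-forward is not possible.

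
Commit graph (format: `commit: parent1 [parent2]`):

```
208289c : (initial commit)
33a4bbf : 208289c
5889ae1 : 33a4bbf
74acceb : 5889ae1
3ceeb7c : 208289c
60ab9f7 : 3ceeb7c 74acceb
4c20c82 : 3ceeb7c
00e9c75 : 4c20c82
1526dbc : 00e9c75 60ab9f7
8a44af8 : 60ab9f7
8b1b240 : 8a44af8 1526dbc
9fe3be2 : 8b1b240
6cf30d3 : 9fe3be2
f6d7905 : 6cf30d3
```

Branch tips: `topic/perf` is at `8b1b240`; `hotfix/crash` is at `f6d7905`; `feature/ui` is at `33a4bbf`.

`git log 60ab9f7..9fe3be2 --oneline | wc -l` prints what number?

Reachable from 9fe3be2: {00e9c75, 1526dbc, 208289c, 33a4bbf, 3ceeb7c, 4c20c82, 5889ae1, 60ab9f7, 74acceb, 8a44af8, 8b1b240, 9fe3be2}.
Reachable from 60ab9f7: {208289c, 33a4bbf, 3ceeb7c, 5889ae1, 60ab9f7, 74acceb}.
In 9fe3be2's history but not 60ab9f7's: {00e9c75, 1526dbc, 4c20c82, 8a44af8, 8b1b240, 9fe3be2} — 6 commits.

6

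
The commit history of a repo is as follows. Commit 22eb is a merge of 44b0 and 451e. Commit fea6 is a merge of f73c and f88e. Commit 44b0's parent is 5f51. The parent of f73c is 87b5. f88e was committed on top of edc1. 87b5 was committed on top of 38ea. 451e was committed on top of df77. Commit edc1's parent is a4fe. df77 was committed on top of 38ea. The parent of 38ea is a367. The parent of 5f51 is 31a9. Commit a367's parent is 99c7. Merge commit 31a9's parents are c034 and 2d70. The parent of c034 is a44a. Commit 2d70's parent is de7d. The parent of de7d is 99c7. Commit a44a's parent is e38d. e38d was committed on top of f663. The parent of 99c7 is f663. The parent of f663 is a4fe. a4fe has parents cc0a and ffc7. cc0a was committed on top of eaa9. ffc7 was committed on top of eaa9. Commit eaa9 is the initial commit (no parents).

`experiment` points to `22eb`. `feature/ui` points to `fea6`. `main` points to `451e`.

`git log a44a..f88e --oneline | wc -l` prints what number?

2

Reachable from f88e: {a4fe, cc0a, eaa9, edc1, f88e, ffc7}.
Reachable from a44a: {a44a, a4fe, cc0a, e38d, eaa9, f663, ffc7}.
In f88e's history but not a44a's: {edc1, f88e} — 2 commits.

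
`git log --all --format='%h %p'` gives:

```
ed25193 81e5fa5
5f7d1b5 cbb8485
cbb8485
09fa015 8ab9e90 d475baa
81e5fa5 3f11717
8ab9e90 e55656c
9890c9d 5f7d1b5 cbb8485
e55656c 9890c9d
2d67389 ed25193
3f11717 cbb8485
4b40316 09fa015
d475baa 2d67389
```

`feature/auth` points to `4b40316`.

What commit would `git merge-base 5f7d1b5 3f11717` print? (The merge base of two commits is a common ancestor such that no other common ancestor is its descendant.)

Ancestors of 5f7d1b5: {5f7d1b5, cbb8485}.
Ancestors of 3f11717: {3f11717, cbb8485}.
Common ancestors: {cbb8485}.
The only common ancestor is cbb8485, so it is the merge base.

cbb8485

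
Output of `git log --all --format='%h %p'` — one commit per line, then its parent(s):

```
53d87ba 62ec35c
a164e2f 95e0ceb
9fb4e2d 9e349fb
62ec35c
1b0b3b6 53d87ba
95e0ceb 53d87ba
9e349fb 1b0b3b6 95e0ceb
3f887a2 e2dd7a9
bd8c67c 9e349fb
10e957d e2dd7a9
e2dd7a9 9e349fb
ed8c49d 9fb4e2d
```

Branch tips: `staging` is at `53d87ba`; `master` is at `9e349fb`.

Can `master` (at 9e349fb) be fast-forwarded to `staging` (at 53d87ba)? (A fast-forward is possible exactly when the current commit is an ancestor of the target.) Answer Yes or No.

No

A fast-forward from 9e349fb to 53d87ba is possible iff 9e349fb is an ancestor of 53d87ba.
Ancestors of 53d87ba: {53d87ba, 62ec35c}.
9e349fb is not among them, so fast-forward is not possible.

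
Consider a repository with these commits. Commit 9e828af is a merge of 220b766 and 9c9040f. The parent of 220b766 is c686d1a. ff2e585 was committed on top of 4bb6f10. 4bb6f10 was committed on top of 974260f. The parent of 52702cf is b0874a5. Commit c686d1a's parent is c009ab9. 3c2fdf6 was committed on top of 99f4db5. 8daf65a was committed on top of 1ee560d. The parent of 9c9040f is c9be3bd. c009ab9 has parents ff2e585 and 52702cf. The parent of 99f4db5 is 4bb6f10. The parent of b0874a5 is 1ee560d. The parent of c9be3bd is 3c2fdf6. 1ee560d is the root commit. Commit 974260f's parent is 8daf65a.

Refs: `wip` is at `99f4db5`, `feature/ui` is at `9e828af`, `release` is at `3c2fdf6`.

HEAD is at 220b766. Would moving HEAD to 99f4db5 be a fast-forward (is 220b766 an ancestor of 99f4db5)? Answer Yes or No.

A fast-forward from 220b766 to 99f4db5 is possible iff 220b766 is an ancestor of 99f4db5.
Ancestors of 99f4db5: {1ee560d, 4bb6f10, 8daf65a, 974260f, 99f4db5}.
220b766 is not among them, so fast-forward is not possible.

No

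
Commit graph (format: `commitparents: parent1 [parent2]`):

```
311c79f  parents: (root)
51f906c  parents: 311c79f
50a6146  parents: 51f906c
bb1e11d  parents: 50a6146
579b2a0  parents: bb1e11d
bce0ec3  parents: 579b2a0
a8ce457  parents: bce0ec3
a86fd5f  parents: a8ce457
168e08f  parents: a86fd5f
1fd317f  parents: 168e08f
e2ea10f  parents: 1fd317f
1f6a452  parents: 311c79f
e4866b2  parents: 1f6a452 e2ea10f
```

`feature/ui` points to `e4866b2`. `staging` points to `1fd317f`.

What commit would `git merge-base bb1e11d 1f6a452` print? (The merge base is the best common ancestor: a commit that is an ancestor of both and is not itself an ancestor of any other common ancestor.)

Ancestors of bb1e11d: {311c79f, 50a6146, 51f906c, bb1e11d}.
Ancestors of 1f6a452: {1f6a452, 311c79f}.
Common ancestors: {311c79f}.
The only common ancestor is 311c79f, so it is the merge base.

311c79f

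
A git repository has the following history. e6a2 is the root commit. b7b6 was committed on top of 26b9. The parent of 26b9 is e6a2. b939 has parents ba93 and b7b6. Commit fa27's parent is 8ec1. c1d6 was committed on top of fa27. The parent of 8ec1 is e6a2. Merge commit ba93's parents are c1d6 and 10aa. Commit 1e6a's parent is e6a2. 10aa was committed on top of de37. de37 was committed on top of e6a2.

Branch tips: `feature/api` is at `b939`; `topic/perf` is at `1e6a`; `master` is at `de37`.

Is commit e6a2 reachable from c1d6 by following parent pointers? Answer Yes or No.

Ancestors of c1d6 (commits reachable by following parents): {8ec1, c1d6, e6a2, fa27}.
e6a2 is in that set, so it is an ancestor of c1d6.

Yes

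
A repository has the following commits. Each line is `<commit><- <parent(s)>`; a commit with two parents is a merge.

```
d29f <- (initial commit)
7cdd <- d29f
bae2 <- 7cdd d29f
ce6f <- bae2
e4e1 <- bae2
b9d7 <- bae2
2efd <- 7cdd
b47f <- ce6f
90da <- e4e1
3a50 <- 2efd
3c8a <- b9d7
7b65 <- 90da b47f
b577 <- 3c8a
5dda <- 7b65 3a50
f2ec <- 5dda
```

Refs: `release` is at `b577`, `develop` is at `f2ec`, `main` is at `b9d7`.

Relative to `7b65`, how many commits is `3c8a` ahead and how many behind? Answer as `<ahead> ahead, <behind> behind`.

2 ahead, 5 behind

Reachable from 3c8a: {3c8a, 7cdd, b9d7, bae2, d29f}.
Reachable from 7b65: {7b65, 7cdd, 90da, b47f, bae2, ce6f, d29f, e4e1}.
Only in 3c8a's history (ahead): {3c8a, b9d7} — 2.
Only in 7b65's history (behind): {7b65, 90da, b47f, ce6f, e4e1} — 5.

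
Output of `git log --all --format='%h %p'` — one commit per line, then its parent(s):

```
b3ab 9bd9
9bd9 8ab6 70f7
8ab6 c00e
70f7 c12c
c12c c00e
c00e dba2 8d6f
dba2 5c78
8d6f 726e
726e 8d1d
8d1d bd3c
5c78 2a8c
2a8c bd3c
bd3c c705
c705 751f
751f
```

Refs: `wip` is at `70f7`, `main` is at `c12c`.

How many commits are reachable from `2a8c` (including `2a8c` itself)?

4

Walking parent pointers from 2a8c: reachable set = {2a8c, 751f, bd3c, c705}.
That is 4 commits.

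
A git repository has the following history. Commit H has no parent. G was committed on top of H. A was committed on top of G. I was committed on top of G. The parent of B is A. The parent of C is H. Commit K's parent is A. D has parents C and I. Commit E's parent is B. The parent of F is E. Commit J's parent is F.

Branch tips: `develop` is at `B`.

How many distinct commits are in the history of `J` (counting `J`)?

Walking parent pointers from J: reachable set = {A, B, E, F, G, H, J}.
That is 7 commits.

7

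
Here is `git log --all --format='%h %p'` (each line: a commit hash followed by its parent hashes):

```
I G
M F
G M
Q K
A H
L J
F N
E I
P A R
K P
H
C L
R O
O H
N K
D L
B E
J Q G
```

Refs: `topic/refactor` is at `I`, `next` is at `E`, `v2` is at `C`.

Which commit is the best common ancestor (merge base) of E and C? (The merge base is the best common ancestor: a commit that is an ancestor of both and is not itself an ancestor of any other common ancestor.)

Ancestors of E: {A, E, F, G, H, I, K, M, N, O, P, R}.
Ancestors of C: {A, C, F, G, H, J, K, L, M, N, O, P, Q, R}.
Common ancestors: {A, F, G, H, K, M, N, O, P, R}.
Among these, G is not an ancestor of any other common ancestor — it is the merge base.

G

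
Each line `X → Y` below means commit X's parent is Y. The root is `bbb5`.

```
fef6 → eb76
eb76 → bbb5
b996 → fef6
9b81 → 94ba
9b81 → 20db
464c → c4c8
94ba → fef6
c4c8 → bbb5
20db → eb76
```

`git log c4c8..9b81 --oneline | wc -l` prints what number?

Reachable from 9b81: {20db, 94ba, 9b81, bbb5, eb76, fef6}.
Reachable from c4c8: {bbb5, c4c8}.
In 9b81's history but not c4c8's: {20db, 94ba, 9b81, eb76, fef6} — 5 commits.

5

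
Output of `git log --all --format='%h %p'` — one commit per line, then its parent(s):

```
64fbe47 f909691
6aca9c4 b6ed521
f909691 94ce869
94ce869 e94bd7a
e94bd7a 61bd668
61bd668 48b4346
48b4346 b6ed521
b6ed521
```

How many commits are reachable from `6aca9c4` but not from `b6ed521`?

Reachable from 6aca9c4: {6aca9c4, b6ed521}.
Reachable from b6ed521: {b6ed521}.
In 6aca9c4's history but not b6ed521's: {6aca9c4} — 1 commit.

1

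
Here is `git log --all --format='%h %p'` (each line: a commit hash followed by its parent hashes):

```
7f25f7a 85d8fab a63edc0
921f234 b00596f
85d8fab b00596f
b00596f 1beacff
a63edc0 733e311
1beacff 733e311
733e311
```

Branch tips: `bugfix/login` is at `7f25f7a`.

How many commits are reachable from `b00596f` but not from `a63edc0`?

Reachable from b00596f: {1beacff, 733e311, b00596f}.
Reachable from a63edc0: {733e311, a63edc0}.
In b00596f's history but not a63edc0's: {1beacff, b00596f} — 2 commits.

2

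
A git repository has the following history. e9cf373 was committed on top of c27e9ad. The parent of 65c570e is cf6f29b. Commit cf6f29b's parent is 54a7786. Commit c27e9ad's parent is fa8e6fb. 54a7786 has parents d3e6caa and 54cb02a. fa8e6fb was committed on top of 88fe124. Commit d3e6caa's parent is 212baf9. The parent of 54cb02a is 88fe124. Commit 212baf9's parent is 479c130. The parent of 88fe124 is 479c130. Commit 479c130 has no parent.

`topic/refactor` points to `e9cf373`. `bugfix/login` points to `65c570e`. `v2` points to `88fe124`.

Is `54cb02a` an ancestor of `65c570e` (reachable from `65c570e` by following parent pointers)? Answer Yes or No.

Ancestors of 65c570e (commits reachable by following parents): {212baf9, 479c130, 54a7786, 54cb02a, 65c570e, 88fe124, cf6f29b, d3e6caa}.
54cb02a is in that set, so it is an ancestor of 65c570e.

Yes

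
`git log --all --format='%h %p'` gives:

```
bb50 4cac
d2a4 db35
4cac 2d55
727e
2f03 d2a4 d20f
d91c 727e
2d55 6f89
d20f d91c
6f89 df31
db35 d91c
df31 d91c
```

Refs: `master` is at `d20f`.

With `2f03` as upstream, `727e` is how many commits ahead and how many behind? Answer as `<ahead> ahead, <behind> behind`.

Reachable from 727e: {727e}.
Reachable from 2f03: {2f03, 727e, d20f, d2a4, d91c, db35}.
Only in 727e's history (ahead): {} — 0.
Only in 2f03's history (behind): {2f03, d20f, d2a4, d91c, db35} — 5.

0 ahead, 5 behind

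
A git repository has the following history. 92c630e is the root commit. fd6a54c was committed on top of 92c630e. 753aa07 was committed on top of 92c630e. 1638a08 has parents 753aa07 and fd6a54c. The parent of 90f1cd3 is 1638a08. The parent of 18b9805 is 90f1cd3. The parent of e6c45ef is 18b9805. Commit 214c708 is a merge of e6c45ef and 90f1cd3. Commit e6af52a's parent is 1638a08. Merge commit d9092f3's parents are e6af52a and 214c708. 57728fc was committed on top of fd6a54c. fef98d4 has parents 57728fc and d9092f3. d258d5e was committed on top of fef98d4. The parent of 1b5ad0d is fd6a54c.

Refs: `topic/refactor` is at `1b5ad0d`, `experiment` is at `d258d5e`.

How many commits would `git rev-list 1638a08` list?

Walking parent pointers from 1638a08: reachable set = {1638a08, 753aa07, 92c630e, fd6a54c}.
That is 4 commits.

4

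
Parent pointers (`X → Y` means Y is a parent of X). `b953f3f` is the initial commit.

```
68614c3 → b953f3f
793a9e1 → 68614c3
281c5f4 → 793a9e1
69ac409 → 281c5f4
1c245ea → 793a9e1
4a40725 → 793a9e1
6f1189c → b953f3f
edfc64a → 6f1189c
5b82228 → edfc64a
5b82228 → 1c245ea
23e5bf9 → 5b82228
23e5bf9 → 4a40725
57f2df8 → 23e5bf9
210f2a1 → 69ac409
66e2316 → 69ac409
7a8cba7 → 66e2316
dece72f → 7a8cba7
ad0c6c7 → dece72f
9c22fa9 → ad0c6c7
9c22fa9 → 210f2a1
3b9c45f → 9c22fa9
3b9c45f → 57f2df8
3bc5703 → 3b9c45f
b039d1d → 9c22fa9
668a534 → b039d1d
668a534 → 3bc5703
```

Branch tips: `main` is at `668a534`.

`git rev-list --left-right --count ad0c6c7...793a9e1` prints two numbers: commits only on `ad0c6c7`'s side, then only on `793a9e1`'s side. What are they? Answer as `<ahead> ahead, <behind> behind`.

Reachable from ad0c6c7: {281c5f4, 66e2316, 68614c3, 69ac409, 793a9e1, 7a8cba7, ad0c6c7, b953f3f, dece72f}.
Reachable from 793a9e1: {68614c3, 793a9e1, b953f3f}.
Only in ad0c6c7's history (ahead): {281c5f4, 66e2316, 69ac409, 7a8cba7, ad0c6c7, dece72f} — 6.
Only in 793a9e1's history (behind): {} — 0.

6 ahead, 0 behind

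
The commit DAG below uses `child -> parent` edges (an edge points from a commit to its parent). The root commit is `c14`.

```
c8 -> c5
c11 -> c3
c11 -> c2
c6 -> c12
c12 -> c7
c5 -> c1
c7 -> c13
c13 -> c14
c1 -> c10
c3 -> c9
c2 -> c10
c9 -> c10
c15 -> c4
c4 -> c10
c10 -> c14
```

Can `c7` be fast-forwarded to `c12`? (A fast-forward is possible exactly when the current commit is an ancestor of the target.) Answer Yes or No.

A fast-forward from c7 to c12 is possible iff c7 is an ancestor of c12.
Ancestors of c12: {c12, c13, c14, c7}.
c7 is among them, so fast-forward is possible.

Yes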